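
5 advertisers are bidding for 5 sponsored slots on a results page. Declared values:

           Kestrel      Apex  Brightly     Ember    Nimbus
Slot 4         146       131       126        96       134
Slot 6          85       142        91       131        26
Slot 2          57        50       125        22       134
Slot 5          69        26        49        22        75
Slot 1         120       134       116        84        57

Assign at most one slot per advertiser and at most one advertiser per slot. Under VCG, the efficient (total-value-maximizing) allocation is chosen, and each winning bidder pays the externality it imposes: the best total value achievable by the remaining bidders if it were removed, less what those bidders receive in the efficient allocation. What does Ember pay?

Efficient allocation: Kestrel→Slot 4 ($146), Apex→Slot 1 ($134), Brightly→Slot 2 ($125), Ember→Slot 6 ($131), Nimbus→Slot 5 ($75); total welfare W = $611.
Ember receives Slot 6 at value $131, so the others get W − 131 = $480.
Without Ember: best allocation of the remaining 4 bidders over all 5 slots is Kestrel→Slot 4 ($146), Apex→Slot 6 ($142), Brightly→Slot 1 ($116), Nimbus→Slot 2 ($134), total $538.
VCG payment = (others' best without Ember) − (others' welfare with Ember) = 538 − 480 = $58.

Ember pays $58.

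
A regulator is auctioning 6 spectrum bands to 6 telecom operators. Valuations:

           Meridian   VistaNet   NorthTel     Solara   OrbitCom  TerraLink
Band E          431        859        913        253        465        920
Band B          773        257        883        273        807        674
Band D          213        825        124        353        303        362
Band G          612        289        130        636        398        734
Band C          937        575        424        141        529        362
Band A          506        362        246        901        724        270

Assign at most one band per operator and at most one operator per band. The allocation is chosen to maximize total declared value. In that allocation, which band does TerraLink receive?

TerraLink receives Band G.

Optimal: Meridian→Band C ($937M), VistaNet→Band D ($825M), NorthTel→Band E ($913M), Solara→Band A ($901M), OrbitCom→Band B ($807M), TerraLink→Band G ($734M) — total 937+825+913+901+807+734 = $5117M.
Column-greedy (each band in turn goes to its best remaining operator) gives $4925M, worse by 192.
Next-best assignment: Meridian→Band C, VistaNet→Band D, NorthTel→Band B, Solara→Band G, OrbitCom→Band A, TerraLink→Band E = $4925M.
TerraLink's own top band is Band E ($920M), but forcing TerraLink→Band E and reassigning the rest optimally gives only $4925M — worse by 192.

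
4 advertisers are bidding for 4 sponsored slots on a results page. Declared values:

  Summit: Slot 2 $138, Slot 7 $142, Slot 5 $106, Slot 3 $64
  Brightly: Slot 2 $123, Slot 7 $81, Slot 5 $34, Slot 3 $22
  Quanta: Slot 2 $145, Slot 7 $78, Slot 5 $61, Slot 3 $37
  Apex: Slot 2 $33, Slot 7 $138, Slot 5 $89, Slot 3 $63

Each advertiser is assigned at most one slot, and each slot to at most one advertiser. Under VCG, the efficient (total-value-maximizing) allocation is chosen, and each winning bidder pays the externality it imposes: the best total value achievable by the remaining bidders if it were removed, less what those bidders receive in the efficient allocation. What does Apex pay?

Apex pays $59.

Efficient allocation: Summit→Slot 5 ($106), Brightly→Slot 3 ($22), Quanta→Slot 2 ($145), Apex→Slot 7 ($138); total welfare W = $411.
Apex receives Slot 7 at value $138, so the others get W − 138 = $273.
Without Apex: best allocation of the remaining 3 bidders over all 4 slots is Summit→Slot 5 ($106), Brightly→Slot 7 ($81), Quanta→Slot 2 ($145), total $332.
VCG payment = (others' best without Apex) − (others' welfare with Apex) = 332 − 273 = $59.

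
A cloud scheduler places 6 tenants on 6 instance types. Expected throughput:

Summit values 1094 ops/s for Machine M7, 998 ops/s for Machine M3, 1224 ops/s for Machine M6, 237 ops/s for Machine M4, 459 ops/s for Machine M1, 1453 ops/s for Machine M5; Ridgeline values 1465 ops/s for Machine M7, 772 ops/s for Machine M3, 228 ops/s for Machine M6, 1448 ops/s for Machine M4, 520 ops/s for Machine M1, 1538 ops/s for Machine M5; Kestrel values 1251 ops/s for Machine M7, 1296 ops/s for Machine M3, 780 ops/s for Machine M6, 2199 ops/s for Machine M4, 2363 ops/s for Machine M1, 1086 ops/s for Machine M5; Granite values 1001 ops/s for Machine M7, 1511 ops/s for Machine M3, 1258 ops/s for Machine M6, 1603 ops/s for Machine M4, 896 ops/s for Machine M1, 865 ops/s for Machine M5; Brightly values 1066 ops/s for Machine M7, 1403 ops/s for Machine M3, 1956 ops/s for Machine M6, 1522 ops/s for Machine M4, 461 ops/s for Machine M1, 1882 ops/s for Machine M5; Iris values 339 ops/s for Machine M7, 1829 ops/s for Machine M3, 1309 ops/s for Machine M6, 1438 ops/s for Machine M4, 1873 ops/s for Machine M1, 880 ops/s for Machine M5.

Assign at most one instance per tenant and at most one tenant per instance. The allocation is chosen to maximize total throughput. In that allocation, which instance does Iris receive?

Optimal: Summit→Machine M5 (1453 ops/s), Ridgeline→Machine M7 (1465 ops/s), Kestrel→Machine M1 (2363 ops/s), Granite→Machine M4 (1603 ops/s), Brightly→Machine M6 (1956 ops/s), Iris→Machine M3 (1829 ops/s) — total 1453+1465+2363+1603+1956+1829 = 10669 ops/s.
Max-entry greedy (repeatedly take the single best remaining cell) gives 10383 ops/s, worse by 286.
Next-best assignment: Summit→Machine M5, Ridgeline→Machine M7, Kestrel→Machine M4, Granite→Machine M3, Brightly→Machine M6, Iris→Machine M1 = 10457 ops/s.
Checked against all permutations: 10669 ops/s is optimal.
Iris's own top instance is Machine M1 (1873 ops/s), but forcing Iris→Machine M1 and reassigning the rest optimally gives only 10457 ops/s — worse by 212.

Iris receives Machine M3.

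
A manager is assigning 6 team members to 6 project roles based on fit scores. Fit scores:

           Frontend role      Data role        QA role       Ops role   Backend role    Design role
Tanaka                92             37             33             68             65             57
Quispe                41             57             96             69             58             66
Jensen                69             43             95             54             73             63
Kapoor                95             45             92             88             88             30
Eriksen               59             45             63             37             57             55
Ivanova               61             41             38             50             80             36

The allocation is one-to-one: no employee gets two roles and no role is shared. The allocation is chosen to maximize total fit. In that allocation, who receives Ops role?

Kapoor receives Ops role.

Optimal: Tanaka→Frontend role (92 pts), Quispe→Data role (57 pts), Jensen→QA role (95 pts), Kapoor→Ops role (88 pts), Eriksen→Design role (55 pts), Ivanova→Backend role (80 pts) — total 92+57+95+88+55+80 = 467 pts.
Column-greedy (each role in turn goes to its best remaining employee) gives 450 pts, worse by 17.
Next-best assignment: Tanaka→Frontend role, Quispe→Design role, Jensen→QA role, Kapoor→Ops role, Eriksen→Data role, Ivanova→Backend role = 466 pts.
Every other assignment is strictly worse.
Kapoor's own top role is Frontend role (95 pts), but forcing Kapoor→Frontend role and reassigning the rest optimally gives only 450 pts — worse by 17.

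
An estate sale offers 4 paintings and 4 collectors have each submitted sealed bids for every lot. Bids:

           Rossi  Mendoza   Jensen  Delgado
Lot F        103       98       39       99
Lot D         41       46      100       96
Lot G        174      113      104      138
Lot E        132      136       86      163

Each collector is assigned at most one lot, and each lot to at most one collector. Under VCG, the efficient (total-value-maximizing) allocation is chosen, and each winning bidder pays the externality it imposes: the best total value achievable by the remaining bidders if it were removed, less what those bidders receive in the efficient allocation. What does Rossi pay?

Rossi pays $15.

Efficient allocation: Rossi→Lot G ($174), Mendoza→Lot F ($98), Jensen→Lot D ($100), Delgado→Lot E ($163); total welfare W = $535.
Rossi receives Lot G at value $174, so the others get W − 174 = $361.
Without Rossi: best allocation of the remaining 3 bidders over all 4 lots is Mendoza→Lot G ($113), Jensen→Lot D ($100), Delgado→Lot E ($163), total $376.
VCG payment = (others' best without Rossi) − (others' welfare with Rossi) = 376 − 361 = $15.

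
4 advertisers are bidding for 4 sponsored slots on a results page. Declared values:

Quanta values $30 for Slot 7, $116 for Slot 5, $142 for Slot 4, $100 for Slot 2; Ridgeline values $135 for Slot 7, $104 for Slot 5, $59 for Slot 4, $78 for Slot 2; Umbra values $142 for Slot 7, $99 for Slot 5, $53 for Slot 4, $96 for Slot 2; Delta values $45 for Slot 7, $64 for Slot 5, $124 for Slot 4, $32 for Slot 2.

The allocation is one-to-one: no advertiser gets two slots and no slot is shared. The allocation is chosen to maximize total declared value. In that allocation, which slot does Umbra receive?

This is the linear assignment problem.
Optimal: Quanta→Slot 5 ($116), Ridgeline→Slot 7 ($135), Umbra→Slot 2 ($96), Delta→Slot 4 ($124) — total 116+135+96+124 = $471.
Row-greedy (each advertiser in turn takes its best remaining slot) gives $408, worse by 63.
Swapping Umbra↔Delta (Umbra→Slot 4 $53, Delta→Slot 2 $32) loses 135.
Every other assignment is strictly worse.
Umbra's own top slot is Slot 7 ($142), but forcing Umbra→Slot 7 and reassigning the rest optimally gives only $470 — worse by 1.

Umbra receives Slot 2.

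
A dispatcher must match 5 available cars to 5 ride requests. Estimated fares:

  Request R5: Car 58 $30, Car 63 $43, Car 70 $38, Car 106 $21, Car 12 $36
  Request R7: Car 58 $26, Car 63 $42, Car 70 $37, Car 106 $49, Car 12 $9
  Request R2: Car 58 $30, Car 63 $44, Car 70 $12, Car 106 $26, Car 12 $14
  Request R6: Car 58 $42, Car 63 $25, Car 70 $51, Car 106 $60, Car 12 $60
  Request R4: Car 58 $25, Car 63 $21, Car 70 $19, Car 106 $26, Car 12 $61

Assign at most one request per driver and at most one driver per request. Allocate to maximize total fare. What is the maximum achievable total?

Max total: $235

Optimal: Car 58→Request R5 ($30), Car 63→Request R2 ($44), Car 70→Request R6 ($51), Car 106→Request R7 ($49), Car 12→Request R4 ($61) — total 30+44+51+49+61 = $235.
Max-entry greedy (repeatedly take the single best remaining cell) gives $229, worse by 6.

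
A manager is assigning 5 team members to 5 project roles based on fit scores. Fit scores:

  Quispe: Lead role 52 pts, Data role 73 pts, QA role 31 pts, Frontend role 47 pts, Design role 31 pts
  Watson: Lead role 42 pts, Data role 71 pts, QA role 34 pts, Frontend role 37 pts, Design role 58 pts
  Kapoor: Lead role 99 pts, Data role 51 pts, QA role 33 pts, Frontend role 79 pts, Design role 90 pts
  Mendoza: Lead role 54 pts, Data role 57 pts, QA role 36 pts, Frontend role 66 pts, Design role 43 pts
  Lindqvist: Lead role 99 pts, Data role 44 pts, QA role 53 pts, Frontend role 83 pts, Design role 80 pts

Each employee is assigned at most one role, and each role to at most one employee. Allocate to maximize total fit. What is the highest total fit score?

This is a one-to-one assignment (maximum-weight bipartite matching).
Optimal: Quispe→Data role (73 pts), Watson→QA role (34 pts), Kapoor→Design role (90 pts), Mendoza→Frontend role (66 pts), Lindqvist→Lead role (99 pts) — total 73+34+90+66+99 = 362 pts.
Column-greedy (each role in turn goes to its best remaining employee) gives 349 pts, worse by 13.

Maximum total: 362 pts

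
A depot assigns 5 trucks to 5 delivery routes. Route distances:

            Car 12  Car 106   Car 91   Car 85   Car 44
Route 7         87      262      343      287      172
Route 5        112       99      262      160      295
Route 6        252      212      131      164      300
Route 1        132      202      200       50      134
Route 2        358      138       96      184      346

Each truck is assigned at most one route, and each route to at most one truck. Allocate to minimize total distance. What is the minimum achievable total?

Min total: 580 km

Treat this as an assignment problem: match each truck to one route.
Optimal: Car 12→Route 7 (87 km), Car 106→Route 5 (99 km), Car 91→Route 2 (96 km), Car 85→Route 6 (164 km), Car 44→Route 1 (134 km) — total 87+99+96+164+134 = 580 km.
Row-greedy (each truck in turn takes its cheapest remaining route) gives 632 km, worse by 52.
Next-best assignment: Car 12→Route 5, Car 106→Route 2, Car 91→Route 6, Car 85→Route 1, Car 44→Route 7 = 603 km.
Every other assignment is strictly worse.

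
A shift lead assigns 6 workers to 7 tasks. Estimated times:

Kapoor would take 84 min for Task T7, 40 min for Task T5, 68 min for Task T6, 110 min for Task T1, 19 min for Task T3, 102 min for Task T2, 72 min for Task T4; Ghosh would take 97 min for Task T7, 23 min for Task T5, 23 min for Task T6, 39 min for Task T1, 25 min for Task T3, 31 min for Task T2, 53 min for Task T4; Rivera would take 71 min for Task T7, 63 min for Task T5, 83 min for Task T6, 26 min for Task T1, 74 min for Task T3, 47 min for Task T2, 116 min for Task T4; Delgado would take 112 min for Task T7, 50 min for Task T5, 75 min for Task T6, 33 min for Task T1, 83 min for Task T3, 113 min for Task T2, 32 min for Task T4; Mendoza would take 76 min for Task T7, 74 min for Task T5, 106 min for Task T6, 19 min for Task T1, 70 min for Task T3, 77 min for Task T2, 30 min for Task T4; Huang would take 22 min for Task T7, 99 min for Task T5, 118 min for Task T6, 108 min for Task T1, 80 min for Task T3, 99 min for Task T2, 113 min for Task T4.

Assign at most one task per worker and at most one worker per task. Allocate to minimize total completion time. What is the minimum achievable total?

Optimal: Kapoor→Task T3 (19 min), Ghosh→Task T5 (23 min), Rivera→Task T2 (47 min), Delgado→Task T4 (32 min), Mendoza→Task T1 (19 min), Huang→Task T7 (22 min) — total 19+23+47+32+19+22 = 162 min.
Row-greedy (each worker in turn takes its cheapest remaining task) gives 275 min, worse by 113.
Checked against all permutations: 162 min is optimal.

Minimum total: 162 min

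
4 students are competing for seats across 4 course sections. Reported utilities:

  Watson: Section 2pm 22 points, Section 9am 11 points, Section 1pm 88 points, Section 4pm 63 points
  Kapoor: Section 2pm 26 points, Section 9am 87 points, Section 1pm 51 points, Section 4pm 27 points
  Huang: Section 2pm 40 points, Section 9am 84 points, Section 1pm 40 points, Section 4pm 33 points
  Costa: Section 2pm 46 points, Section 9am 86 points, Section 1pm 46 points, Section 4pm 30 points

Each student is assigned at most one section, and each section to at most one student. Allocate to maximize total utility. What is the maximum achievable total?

Maximum total: 254 points

This is the linear assignment problem.
Optimal: Watson→Section 1pm (88 points), Kapoor→Section 9am (87 points), Huang→Section 4pm (33 points), Costa→Section 2pm (46 points) — total 88+87+33+46 = 254 points.
Row-greedy (each student in turn takes its best remaining section) gives 245 points, worse by 9.
Swapping Huang↔Costa (Huang→Section 2pm 40 points, Costa→Section 4pm 30 points) loses 9.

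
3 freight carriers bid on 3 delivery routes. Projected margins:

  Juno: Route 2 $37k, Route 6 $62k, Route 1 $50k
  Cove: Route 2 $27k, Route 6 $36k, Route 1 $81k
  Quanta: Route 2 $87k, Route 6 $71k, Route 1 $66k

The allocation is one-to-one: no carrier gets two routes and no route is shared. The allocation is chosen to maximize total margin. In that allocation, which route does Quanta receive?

Quanta receives Route 2.

Treat this as an assignment problem: match each carrier to one route.
Optimal: Juno→Route 6 ($62k), Cove→Route 1 ($81k), Quanta→Route 2 ($87k) — total 62+81+87 = $230k.
Checked against all permutations: $230k is optimal.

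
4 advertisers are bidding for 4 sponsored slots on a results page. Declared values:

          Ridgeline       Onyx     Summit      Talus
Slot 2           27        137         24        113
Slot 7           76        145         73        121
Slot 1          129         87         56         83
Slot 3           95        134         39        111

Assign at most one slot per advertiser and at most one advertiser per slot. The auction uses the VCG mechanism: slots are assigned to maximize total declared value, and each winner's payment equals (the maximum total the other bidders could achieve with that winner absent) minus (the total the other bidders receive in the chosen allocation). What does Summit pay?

Efficient allocation: Ridgeline→Slot 1 ($129), Onyx→Slot 2 ($137), Summit→Slot 7 ($73), Talus→Slot 3 ($111); total welfare W = $450.
Summit receives Slot 7 at value $73, so the others get W − 73 = $377.
Without Summit: best allocation of the remaining 3 bidders over all 4 slots is Ridgeline→Slot 1 ($129), Onyx→Slot 2 ($137), Talus→Slot 7 ($121), total $387.
VCG payment = (others' best without Summit) − (others' welfare with Summit) = 387 − 377 = $10.

Summit pays $10.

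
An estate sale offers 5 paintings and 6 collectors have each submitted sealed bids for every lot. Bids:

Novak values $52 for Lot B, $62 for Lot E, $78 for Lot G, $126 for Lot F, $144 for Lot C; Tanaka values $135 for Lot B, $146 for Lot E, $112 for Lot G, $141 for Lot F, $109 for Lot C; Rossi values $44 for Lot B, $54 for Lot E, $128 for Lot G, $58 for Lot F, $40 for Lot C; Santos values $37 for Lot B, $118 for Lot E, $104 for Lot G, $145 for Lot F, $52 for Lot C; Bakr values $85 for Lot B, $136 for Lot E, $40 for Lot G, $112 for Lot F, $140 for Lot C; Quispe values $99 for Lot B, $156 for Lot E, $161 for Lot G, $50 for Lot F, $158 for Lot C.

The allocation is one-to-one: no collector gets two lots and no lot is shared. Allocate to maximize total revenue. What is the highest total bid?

Maximum total: $721

Optimal: Tanaka→Lot B ($135), Bakr→Lot E ($136), Quispe→Lot G ($161), Santos→Lot F ($145), Novak→Lot C ($144) — total 135+136+161+145+144 = $721.
Swapping Quispe↔Santos (Quispe→Lot F $50, Santos→Lot G $104) loses 152.
Checked against all permutations: $721 is optimal.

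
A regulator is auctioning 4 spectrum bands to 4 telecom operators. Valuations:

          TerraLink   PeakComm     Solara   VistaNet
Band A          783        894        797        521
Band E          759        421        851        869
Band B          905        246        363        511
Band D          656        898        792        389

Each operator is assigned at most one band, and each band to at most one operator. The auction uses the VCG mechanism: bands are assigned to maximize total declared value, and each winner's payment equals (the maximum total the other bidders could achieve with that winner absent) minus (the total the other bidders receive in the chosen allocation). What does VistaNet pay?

Efficient allocation: TerraLink→Band B ($905M), PeakComm→Band D ($898M), Solara→Band A ($797M), VistaNet→Band E ($869M); total welfare W = $3469M.
VistaNet receives Band E at value $869M, so the others get W − 869 = $2600M.
Without VistaNet: best allocation of the remaining 3 bidders over all 4 bands is TerraLink→Band B ($905M), PeakComm→Band D ($898M), Solara→Band E ($851M), total $2654M.
VCG payment = (others' best without VistaNet) − (others' welfare with VistaNet) = 2654 − 2600 = $54M.

VistaNet pays $54M.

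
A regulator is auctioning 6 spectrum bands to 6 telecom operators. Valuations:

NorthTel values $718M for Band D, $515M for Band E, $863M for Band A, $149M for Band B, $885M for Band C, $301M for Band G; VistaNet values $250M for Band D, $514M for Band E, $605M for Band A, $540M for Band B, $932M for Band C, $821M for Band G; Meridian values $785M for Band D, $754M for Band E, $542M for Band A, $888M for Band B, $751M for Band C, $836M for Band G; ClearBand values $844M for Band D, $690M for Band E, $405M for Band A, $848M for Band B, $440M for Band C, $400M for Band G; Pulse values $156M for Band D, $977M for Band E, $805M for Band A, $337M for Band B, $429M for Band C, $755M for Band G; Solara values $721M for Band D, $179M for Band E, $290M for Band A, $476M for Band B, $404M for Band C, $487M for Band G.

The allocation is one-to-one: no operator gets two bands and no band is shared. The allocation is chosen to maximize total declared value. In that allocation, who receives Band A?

NorthTel receives Band A.

Optimal: NorthTel→Band A ($863M), VistaNet→Band C ($932M), Meridian→Band G ($836M), ClearBand→Band B ($848M), Pulse→Band E ($977M), Solara→Band D ($721M) — total 863+932+836+848+977+721 = $5177M.
Column-greedy (each band in turn goes to its best remaining operator) gives $4991M, worse by 186.
Next-best assignment: NorthTel→Band A, VistaNet→Band C, Meridian→Band B, ClearBand→Band D, Pulse→Band E, Solara→Band G = $4991M.
No other one-to-one assignment exceeds $5177M.
NorthTel's own top band is Band C ($885M), but forcing NorthTel→Band C and reassigning the rest optimally gives only $4872M — worse by 305.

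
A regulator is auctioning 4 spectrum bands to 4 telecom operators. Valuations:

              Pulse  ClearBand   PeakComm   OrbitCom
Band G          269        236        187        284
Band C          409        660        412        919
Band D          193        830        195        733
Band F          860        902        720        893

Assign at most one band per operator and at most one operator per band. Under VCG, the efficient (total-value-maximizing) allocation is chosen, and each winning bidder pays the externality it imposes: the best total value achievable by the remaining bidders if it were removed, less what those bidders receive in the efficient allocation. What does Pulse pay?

Efficient allocation: Pulse→Band F ($860M), ClearBand→Band D ($830M), PeakComm→Band G ($187M), OrbitCom→Band C ($919M); total welfare W = $2796M.
Pulse receives Band F at value $860M, so the others get W − 860 = $1936M.
Without Pulse: best allocation of the remaining 3 bidders over all 4 bands is ClearBand→Band D ($830M), PeakComm→Band F ($720M), OrbitCom→Band C ($919M), total $2469M.
VCG payment = (others' best without Pulse) − (others' welfare with Pulse) = 2469 − 1936 = $533M.

Pulse pays $533M.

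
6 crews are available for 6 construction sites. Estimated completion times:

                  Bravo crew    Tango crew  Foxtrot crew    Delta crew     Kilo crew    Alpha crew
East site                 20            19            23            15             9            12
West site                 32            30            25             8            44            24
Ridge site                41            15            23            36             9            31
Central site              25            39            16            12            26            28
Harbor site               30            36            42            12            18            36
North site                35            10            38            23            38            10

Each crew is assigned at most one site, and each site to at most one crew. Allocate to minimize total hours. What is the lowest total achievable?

Minimum total: 85 hours

This is the linear assignment problem.
Optimal: Bravo crew→Harbor site (30 hours), Tango crew→North site (10 hours), Foxtrot crew→Central site (16 hours), Delta crew→West site (8 hours), Kilo crew→Ridge site (9 hours), Alpha crew→East site (12 hours) — total 30+10+16+8+9+12 = 85 hours.
Row-greedy (each crew in turn takes its cheapest remaining site) gives 99 hours, worse by 14.
Next-best assignment: Bravo crew→East site, Tango crew→Ridge site, Foxtrot crew→Central site, Delta crew→West site, Kilo crew→Harbor site, Alpha crew→North site = 87 hours.
Swapping Alpha crew↔Delta crew (Alpha crew→West site 24 hours, Delta crew→East site 15 hours) adds 19.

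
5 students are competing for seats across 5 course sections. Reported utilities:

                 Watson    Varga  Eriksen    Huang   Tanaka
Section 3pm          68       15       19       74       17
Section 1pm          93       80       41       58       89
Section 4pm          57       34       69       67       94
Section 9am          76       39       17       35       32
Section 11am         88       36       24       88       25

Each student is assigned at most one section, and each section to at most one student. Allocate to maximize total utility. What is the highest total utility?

Optimal: Watson→Section 11am (88 points), Varga→Section 9am (39 points), Eriksen→Section 4pm (69 points), Huang→Section 3pm (74 points), Tanaka→Section 1pm (89 points) — total 88+39+69+74+89 = 359 points.
Row-greedy (each student in turn takes its best remaining section) gives 306 points, worse by 53.
Swapping Watson↔Varga (Watson→Section 9am 76 points, Varga→Section 11am 36 points) loses 15.

Max total: 359 points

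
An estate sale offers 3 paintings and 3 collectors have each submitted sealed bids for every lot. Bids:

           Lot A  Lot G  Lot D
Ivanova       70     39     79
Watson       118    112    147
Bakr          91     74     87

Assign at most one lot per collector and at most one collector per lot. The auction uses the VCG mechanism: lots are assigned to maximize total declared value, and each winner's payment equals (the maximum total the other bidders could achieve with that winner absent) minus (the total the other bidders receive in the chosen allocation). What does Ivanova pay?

Efficient allocation: Ivanova→Lot A ($70), Watson→Lot D ($147), Bakr→Lot G ($74); total welfare W = $291.
Ivanova receives Lot A at value $70, so the others get W − 70 = $221.
Without Ivanova: best allocation of the remaining 2 bidders over all 3 lots is Watson→Lot D ($147), Bakr→Lot A ($91), total $238.
VCG payment = (others' best without Ivanova) − (others' welfare with Ivanova) = 238 − 221 = $17.

Ivanova pays $17.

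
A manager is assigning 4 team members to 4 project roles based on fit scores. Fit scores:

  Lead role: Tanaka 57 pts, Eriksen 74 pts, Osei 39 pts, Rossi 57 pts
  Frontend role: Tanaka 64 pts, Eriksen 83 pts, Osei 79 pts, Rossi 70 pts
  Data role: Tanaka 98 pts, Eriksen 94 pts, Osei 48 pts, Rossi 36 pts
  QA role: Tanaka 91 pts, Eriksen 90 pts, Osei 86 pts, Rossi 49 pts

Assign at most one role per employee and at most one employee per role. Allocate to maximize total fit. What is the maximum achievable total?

Optimal: Tanaka→Data role (98 pts), Eriksen→Lead role (74 pts), Osei→QA role (86 pts), Rossi→Frontend role (70 pts) — total 98+74+86+70 = 328 pts.

Maximum total: 328 pts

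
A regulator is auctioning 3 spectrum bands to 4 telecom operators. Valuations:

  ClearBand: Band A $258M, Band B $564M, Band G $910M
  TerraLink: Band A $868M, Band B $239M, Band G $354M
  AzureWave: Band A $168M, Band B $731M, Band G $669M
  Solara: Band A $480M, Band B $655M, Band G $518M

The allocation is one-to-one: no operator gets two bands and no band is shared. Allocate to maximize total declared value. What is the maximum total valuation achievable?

Treat this as an assignment problem: match each operator to one band.
Optimal: TerraLink→Band A ($868M), AzureWave→Band B ($731M), ClearBand→Band G ($910M) — total 868+731+910 = $2509M.
Next-best assignment: TerraLink→Band A, Solara→Band B, ClearBand→Band G = $2433M.
No other one-to-one assignment exceeds $2509M.

Maximum total: $2509M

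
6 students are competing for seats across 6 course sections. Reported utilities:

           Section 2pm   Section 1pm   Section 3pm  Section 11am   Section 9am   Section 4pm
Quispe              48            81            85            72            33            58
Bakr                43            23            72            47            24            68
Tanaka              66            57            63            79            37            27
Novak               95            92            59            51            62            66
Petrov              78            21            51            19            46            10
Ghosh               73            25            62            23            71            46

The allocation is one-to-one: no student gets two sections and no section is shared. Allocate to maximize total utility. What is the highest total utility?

Treat this as an assignment problem: match each student to one section.
Optimal: Quispe→Section 3pm (85 points), Bakr→Section 4pm (68 points), Tanaka→Section 11am (79 points), Novak→Section 1pm (92 points), Petrov→Section 2pm (78 points), Ghosh→Section 9am (71 points) — total 85+68+79+92+78+71 = 473 points.
Row-greedy (each student in turn takes its best remaining section) gives 398 points, worse by 75.
Next-best assignment: Quispe→Section 4pm, Bakr→Section 3pm, Tanaka→Section 11am, Novak→Section 1pm, Petrov→Section 2pm, Ghosh→Section 9am = 450 points.
Every other assignment is strictly worse.

Max total: 473 points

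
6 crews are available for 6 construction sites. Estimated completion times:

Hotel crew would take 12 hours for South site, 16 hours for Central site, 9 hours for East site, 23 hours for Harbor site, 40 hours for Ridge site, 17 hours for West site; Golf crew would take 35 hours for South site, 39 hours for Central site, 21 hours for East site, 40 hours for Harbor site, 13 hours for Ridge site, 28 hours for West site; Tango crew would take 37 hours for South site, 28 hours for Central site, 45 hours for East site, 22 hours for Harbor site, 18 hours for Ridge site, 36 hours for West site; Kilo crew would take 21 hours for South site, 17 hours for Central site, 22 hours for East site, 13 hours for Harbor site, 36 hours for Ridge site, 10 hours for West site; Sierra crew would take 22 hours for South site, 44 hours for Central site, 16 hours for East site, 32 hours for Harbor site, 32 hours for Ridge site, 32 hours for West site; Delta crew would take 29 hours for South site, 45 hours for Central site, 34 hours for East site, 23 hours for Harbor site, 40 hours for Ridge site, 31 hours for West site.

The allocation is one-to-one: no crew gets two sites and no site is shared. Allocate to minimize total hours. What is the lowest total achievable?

Treat this as an assignment problem: match each crew to one site.
Optimal: Hotel crew→South site (12 hours), Golf crew→Ridge site (13 hours), Tango crew→Central site (28 hours), Kilo crew→West site (10 hours), Sierra crew→East site (16 hours), Delta crew→Harbor site (23 hours) — total 12+13+28+10+16+23 = 102 hours.
Row-greedy (each crew in turn takes its cheapest remaining site) gives 121 hours, worse by 19.

Minimum total: 102 hours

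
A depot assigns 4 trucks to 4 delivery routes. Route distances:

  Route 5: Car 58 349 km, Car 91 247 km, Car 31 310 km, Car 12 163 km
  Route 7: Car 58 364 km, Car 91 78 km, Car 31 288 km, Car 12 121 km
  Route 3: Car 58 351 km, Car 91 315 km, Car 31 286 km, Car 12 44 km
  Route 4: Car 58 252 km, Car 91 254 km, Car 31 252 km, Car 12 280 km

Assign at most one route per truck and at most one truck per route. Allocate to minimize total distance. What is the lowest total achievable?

This is a one-to-one assignment (minimum-cost bipartite matching).
Optimal: Car 58→Route 4 (252 km), Car 91→Route 7 (78 km), Car 31→Route 5 (310 km), Car 12→Route 3 (44 km) — total 252+78+310+44 = 684 km.
Column-greedy (each route in turn goes to its cheapest remaining truck) gives 779 km, worse by 95.
Checked against all permutations: 684 km is optimal.

Minimum total: 684 km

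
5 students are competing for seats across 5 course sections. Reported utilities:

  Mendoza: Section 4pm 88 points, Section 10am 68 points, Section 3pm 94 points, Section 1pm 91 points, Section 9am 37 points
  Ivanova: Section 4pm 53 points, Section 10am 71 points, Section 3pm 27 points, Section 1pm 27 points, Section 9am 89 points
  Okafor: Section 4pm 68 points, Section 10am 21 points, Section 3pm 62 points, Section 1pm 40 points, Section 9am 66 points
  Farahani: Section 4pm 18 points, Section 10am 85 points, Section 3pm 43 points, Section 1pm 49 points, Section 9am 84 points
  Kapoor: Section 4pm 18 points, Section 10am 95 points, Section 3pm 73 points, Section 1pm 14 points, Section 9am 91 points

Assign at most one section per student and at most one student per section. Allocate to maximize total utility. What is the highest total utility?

Treat this as an assignment problem: match each student to one section.
Optimal: Mendoza→Section 1pm (91 points), Ivanova→Section 9am (89 points), Okafor→Section 4pm (68 points), Farahani→Section 10am (85 points), Kapoor→Section 3pm (73 points) — total 91+89+68+85+73 = 406 points.
Max-entry greedy (repeatedly take the single best remaining cell) gives 395 points, worse by 11.
Swapping Okafor↔Kapoor (Okafor→Section 3pm 62 points, Kapoor→Section 4pm 18 points) loses 61.

Maximum total: 406 points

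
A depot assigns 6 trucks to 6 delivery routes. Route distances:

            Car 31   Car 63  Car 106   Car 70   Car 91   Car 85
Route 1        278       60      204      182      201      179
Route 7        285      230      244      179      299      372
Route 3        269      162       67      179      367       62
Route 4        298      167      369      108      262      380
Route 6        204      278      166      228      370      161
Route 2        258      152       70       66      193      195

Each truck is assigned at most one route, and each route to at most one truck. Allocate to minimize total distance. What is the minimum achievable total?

Optimal: Car 31→Route 6 (204 km), Car 63→Route 1 (60 km), Car 106→Route 2 (70 km), Car 70→Route 4 (108 km), Car 91→Route 7 (299 km), Car 85→Route 3 (62 km) — total 204+60+70+108+299+62 = 803 km.
Row-greedy (each truck in turn takes its cheapest remaining route) gives 1031 km, worse by 228.
No other one-to-one assignment undercuts 803 km.

Minimum total: 803 km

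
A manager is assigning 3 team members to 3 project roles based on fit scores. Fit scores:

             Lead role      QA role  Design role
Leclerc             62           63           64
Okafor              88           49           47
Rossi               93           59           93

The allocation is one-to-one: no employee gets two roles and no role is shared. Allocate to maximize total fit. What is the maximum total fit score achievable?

Optimal: Leclerc→QA role (63 pts), Okafor→Lead role (88 pts), Rossi→Design role (93 pts) — total 63+88+93 = 244 pts.
Max-entry greedy (repeatedly take the single best remaining cell) gives 206 pts, worse by 38.
Next-best assignment: Leclerc→Design role, Okafor→Lead role, Rossi→QA role = 211 pts.
Every other assignment is strictly worse.

Maximum total: 244 pts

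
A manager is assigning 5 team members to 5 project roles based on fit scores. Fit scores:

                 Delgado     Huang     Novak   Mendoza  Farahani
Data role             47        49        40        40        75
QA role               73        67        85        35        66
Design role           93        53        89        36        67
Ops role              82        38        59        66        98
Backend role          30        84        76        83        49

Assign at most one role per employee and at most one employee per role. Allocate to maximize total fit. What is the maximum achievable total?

Optimal: Delgado→Design role (93 pts), Huang→Data role (49 pts), Novak→QA role (85 pts), Mendoza→Backend role (83 pts), Farahani→Ops role (98 pts) — total 93+49+85+83+98 = 408 pts.
Column-greedy (each role in turn goes to its best remaining employee) gives 403 pts, worse by 5.
Next-best assignment: Delgado→Design role, Huang→Backend role, Novak→QA role, Mendoza→Ops role, Farahani→Data role = 403 pts.

Max total: 408 pts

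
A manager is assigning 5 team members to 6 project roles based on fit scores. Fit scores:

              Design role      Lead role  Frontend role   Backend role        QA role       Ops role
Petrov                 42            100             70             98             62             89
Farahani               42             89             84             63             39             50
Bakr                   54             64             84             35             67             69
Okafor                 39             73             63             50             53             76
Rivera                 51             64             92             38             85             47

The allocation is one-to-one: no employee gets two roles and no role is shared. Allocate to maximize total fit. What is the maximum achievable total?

Treat this as an assignment problem: match each employee to one role.
Optimal: Petrov→Backend role (98 pts), Farahani→Lead role (89 pts), Bakr→Frontend role (84 pts), Okafor→Ops role (76 pts), Rivera→QA role (85 pts) — total 98+89+84+76+85 = 432 pts.
Max-entry greedy (repeatedly take the single best remaining cell) gives 398 pts, worse by 34.
Next-best assignment: Petrov→Backend role, Farahani→Lead role, Bakr→QA role, Okafor→Ops role, Rivera→Frontend role = 422 pts.
Swapping Bakr↔Okafor (Bakr→Ops role 69 pts, Okafor→Frontend role 63 pts) loses 28.
No other one-to-one assignment exceeds 432 pts.

Max total: 432 pts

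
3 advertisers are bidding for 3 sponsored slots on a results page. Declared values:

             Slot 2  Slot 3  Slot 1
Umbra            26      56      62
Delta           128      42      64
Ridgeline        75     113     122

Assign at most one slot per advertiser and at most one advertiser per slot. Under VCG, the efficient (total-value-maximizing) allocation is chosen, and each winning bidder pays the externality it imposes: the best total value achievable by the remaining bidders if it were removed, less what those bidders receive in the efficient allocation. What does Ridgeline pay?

Ridgeline pays $6.

Efficient allocation: Umbra→Slot 3 ($56), Delta→Slot 2 ($128), Ridgeline→Slot 1 ($122); total welfare W = $306.
Ridgeline receives Slot 1 at value $122, so the others get W − 122 = $184.
Without Ridgeline: best allocation of the remaining 2 bidders over all 3 slots is Umbra→Slot 1 ($62), Delta→Slot 2 ($128), total $190.
VCG payment = (others' best without Ridgeline) − (others' welfare with Ridgeline) = 190 − 184 = $6.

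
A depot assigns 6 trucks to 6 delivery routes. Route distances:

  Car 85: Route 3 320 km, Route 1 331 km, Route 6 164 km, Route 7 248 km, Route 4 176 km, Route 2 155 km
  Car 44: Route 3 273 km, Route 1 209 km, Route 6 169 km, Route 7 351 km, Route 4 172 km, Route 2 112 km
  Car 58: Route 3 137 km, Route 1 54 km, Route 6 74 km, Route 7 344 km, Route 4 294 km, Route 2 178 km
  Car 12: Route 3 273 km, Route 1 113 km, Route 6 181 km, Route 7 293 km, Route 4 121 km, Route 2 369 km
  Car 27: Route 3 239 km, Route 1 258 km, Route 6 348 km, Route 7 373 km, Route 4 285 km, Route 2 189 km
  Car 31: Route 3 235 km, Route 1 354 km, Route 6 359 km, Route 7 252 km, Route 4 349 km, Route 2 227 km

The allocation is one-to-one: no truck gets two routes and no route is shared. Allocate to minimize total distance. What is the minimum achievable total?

Min total: 942 km

Treat this as an assignment problem: match each truck to one route.
Optimal: Car 85→Route 6 (164 km), Car 44→Route 2 (112 km), Car 58→Route 1 (54 km), Car 12→Route 4 (121 km), Car 27→Route 3 (239 km), Car 31→Route 7 (252 km) — total 164+112+54+121+239+252 = 942 km.
Row-greedy (each truck in turn takes its cheapest remaining route) gives 990 km, worse by 48.
Next-best assignment: Car 85→Route 4, Car 44→Route 2, Car 58→Route 6, Car 12→Route 1, Car 27→Route 3, Car 31→Route 7 = 966 km.
No other one-to-one assignment undercuts 942 km.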